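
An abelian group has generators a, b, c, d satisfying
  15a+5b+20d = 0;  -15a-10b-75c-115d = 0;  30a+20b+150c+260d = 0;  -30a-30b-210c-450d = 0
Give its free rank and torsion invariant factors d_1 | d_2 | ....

rank_ℚ(R)=4; free=4−4=0
SNF(R) diag = [5, 15, 30, 90] → torsion [5, 15, 30, 90]

Answer: M ≅ ℤ/5 ⊕ ℤ/15 ⊕ ℤ/30 ⊕ ℤ/90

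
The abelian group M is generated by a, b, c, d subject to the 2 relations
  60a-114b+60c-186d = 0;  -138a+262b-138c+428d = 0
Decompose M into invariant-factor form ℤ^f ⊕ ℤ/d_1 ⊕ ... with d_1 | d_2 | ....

Answer: M ≅ ℤ^2 ⊕ ℤ/2 ⊕ ℤ/6

Derivation:
rank_ℚ(R)=2; free=4−2=2
SNF(R) diag = [2, 6] → torsion [2, 6]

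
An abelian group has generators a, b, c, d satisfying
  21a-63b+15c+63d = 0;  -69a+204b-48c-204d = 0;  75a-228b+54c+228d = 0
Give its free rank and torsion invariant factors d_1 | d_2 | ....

Answer: M ≅ ℤ^1 ⊕ ℤ/3 ⊕ ℤ/3 ⊕ ℤ/6

Derivation:
rank_ℚ(R)=3; free=4−3=1
SNF(R) diag = [3, 3, 6] → torsion [3, 3, 6]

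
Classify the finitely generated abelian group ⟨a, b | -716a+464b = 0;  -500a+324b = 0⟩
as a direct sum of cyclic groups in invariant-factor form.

Answer: M ≅ ℤ/4 ⊕ ℤ/4

Derivation:
rank_ℚ(R)=2; free=2−2=0
SNF(R) diag = [4, 4] → torsion [4, 4]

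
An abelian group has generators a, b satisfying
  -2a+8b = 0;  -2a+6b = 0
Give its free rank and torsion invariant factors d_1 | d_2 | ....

Answer: M ≅ ℤ/2 ⊕ ℤ/2

Derivation:
rank_ℚ(R)=2; free=2−2=0
SNF(R) diag = [2, 2] → torsion [2, 2]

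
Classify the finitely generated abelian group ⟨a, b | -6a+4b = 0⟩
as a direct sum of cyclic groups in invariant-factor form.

rank_ℚ(R)=1; free=2−1=1
SNF(R) diag = [2] → torsion [2]

Answer: M ≅ ℤ^1 ⊕ ℤ/2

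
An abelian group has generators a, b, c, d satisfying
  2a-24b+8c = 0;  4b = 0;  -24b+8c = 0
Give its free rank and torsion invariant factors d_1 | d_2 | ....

rank_ℚ(R)=3; free=4−3=1
SNF(R) diag = [2, 4, 8] → torsion [2, 4, 8]

Answer: M ≅ ℤ^1 ⊕ ℤ/2 ⊕ ℤ/4 ⊕ ℤ/8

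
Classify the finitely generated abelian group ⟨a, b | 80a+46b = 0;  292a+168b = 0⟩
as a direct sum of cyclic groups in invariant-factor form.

Answer: M ≅ ℤ/2 ⊕ ℤ/4

Derivation:
rank_ℚ(R)=2; free=2−2=0
SNF(R) diag = [2, 4] → torsion [2, 4]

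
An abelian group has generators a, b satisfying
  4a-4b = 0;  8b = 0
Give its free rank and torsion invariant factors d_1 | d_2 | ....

Answer: M ≅ ℤ/4 ⊕ ℤ/8

Derivation:
rank_ℚ(R)=2; free=2−2=0
SNF(R) diag = [4, 8] → torsion [4, 8]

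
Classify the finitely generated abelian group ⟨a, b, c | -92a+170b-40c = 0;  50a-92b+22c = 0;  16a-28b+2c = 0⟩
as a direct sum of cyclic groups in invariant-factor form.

Answer: M ≅ ℤ/2 ⊕ ℤ/6 ⊕ ℤ/18

Derivation:
rank_ℚ(R)=3; free=3−3=0
SNF(R) diag = [2, 6, 18] → torsion [2, 6, 18]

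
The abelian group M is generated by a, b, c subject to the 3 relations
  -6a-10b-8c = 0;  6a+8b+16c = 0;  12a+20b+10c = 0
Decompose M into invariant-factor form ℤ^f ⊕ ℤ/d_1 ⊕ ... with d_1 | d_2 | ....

rank_ℚ(R)=3; free=3−3=0
SNF(R) diag = [2, 6, 6] → torsion [2, 6, 6]

Answer: M ≅ ℤ/2 ⊕ ℤ/6 ⊕ ℤ/6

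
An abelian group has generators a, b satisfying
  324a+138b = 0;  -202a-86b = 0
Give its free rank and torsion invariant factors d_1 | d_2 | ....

Answer: M ≅ ℤ/2 ⊕ ℤ/6

Derivation:
rank_ℚ(R)=2; free=2−2=0
SNF(R) diag = [2, 6] → torsion [2, 6]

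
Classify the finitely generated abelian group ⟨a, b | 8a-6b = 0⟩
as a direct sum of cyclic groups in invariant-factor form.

rank_ℚ(R)=1; free=2−1=1
SNF(R) diag = [2] → torsion [2]

Answer: M ≅ ℤ^1 ⊕ ℤ/2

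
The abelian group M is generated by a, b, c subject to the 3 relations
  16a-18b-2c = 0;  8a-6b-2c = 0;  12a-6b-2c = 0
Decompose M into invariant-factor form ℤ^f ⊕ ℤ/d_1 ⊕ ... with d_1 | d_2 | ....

rank_ℚ(R)=3; free=3−3=0
SNF(R) diag = [2, 4, 12] → torsion [2, 4, 12]

Answer: M ≅ ℤ/2 ⊕ ℤ/4 ⊕ ℤ/12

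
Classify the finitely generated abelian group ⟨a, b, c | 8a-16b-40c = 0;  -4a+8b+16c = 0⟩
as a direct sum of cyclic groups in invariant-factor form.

Answer: M ≅ ℤ^1 ⊕ ℤ/4 ⊕ ℤ/8

Derivation:
rank_ℚ(R)=2; free=3−2=1
SNF(R) diag = [4, 8] → torsion [4, 8]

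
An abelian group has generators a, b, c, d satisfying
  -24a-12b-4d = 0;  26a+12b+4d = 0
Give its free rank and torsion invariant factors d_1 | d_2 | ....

rank_ℚ(R)=2; free=4−2=2
SNF(R) diag = [2, 4] → torsion [2, 4]

Answer: M ≅ ℤ^2 ⊕ ℤ/2 ⊕ ℤ/4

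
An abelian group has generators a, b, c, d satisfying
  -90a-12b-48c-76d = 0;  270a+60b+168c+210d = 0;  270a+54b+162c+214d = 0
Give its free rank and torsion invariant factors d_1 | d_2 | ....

rank_ℚ(R)=3; free=4−3=1
SNF(R) diag = [2, 6, 18] → torsion [2, 6, 18]

Answer: M ≅ ℤ^1 ⊕ ℤ/2 ⊕ ℤ/6 ⊕ ℤ/18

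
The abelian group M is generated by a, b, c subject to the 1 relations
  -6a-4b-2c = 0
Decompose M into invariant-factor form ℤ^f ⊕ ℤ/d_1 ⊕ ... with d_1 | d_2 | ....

Answer: M ≅ ℤ^2 ⊕ ℤ/2

Derivation:
rank_ℚ(R)=1; free=3−1=2
SNF(R) diag = [2] → torsion [2]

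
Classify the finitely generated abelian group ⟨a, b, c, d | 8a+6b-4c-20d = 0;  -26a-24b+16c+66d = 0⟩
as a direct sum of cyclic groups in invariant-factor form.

rank_ℚ(R)=2; free=4−2=2
SNF(R) diag = [2, 2] → torsion [2, 2]

Answer: M ≅ ℤ^2 ⊕ ℤ/2 ⊕ ℤ/2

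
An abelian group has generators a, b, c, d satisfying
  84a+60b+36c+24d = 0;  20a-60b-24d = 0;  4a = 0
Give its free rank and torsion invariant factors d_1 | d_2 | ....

Answer: M ≅ ℤ^1 ⊕ ℤ/4 ⊕ ℤ/12 ⊕ ℤ/36

Derivation:
rank_ℚ(R)=3; free=4−3=1
SNF(R) diag = [4, 12, 36] → torsion [4, 12, 36]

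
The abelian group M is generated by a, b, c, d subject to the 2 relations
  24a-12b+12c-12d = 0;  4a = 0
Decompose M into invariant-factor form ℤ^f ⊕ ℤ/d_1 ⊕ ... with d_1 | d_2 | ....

Answer: M ≅ ℤ^2 ⊕ ℤ/4 ⊕ ℤ/12

Derivation:
rank_ℚ(R)=2; free=4−2=2
SNF(R) diag = [4, 12] → torsion [4, 12]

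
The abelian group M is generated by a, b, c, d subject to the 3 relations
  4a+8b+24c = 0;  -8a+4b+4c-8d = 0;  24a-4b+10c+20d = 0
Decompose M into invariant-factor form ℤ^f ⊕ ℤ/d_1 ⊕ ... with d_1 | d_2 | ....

Answer: M ≅ ℤ^1 ⊕ ℤ/2 ⊕ ℤ/4 ⊕ ℤ/4

Derivation:
rank_ℚ(R)=3; free=4−3=1
SNF(R) diag = [2, 4, 4] → torsion [2, 4, 4]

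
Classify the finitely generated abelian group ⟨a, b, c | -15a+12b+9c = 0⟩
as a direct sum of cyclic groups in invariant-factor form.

rank_ℚ(R)=1; free=3−1=2
SNF(R) diag = [3] → torsion [3]

Answer: M ≅ ℤ^2 ⊕ ℤ/3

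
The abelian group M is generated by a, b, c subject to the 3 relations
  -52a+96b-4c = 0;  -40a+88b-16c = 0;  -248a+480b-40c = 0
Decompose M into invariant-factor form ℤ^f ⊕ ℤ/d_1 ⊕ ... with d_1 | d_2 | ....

rank_ℚ(R)=3; free=3−3=0
SNF(R) diag = [4, 8, 16] → torsion [4, 8, 16]

Answer: M ≅ ℤ/4 ⊕ ℤ/8 ⊕ ℤ/16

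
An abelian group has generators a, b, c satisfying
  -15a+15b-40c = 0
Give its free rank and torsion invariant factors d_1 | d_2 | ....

Answer: M ≅ ℤ^2 ⊕ ℤ/5

Derivation:
rank_ℚ(R)=1; free=3−1=2
SNF(R) diag = [5] → torsion [5]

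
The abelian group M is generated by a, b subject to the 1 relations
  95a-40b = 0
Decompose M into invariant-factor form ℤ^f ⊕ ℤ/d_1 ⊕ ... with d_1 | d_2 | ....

Answer: M ≅ ℤ^1 ⊕ ℤ/5

Derivation:
rank_ℚ(R)=1; free=2−1=1
SNF(R) diag = [5] → torsion [5]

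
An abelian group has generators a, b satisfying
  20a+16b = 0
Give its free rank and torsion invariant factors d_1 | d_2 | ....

rank_ℚ(R)=1; free=2−1=1
SNF(R) diag = [4] → torsion [4]

Answer: M ≅ ℤ^1 ⊕ ℤ/4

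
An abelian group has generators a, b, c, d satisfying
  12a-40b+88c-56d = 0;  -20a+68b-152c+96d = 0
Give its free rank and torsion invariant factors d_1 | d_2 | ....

rank_ℚ(R)=2; free=4−2=2
SNF(R) diag = [4, 4] → torsion [4, 4]

Answer: M ≅ ℤ^2 ⊕ ℤ/4 ⊕ ℤ/4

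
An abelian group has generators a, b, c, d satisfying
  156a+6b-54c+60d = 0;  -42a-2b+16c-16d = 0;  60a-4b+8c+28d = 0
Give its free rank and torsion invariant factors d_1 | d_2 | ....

Answer: M ≅ ℤ^1 ⊕ ℤ/2 ⊕ ℤ/6 ⊕ ℤ/12

Derivation:
rank_ℚ(R)=3; free=4−3=1
SNF(R) diag = [2, 6, 12] → torsion [2, 6, 12]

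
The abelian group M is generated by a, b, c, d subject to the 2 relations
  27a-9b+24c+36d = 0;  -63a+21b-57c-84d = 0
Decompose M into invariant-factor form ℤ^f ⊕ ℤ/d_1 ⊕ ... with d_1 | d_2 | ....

Answer: M ≅ ℤ^2 ⊕ ℤ/3 ⊕ ℤ/3

Derivation:
rank_ℚ(R)=2; free=4−2=2
SNF(R) diag = [3, 3] → torsion [3, 3]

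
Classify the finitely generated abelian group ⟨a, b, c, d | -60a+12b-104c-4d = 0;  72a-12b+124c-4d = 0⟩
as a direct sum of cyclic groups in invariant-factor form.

Answer: M ≅ ℤ^2 ⊕ ℤ/4 ⊕ ℤ/12

Derivation:
rank_ℚ(R)=2; free=4−2=2
SNF(R) diag = [4, 12] → torsion [4, 12]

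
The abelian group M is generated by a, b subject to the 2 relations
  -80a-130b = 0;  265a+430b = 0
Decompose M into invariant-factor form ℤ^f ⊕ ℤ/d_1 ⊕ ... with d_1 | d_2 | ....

Answer: M ≅ ℤ/5 ⊕ ℤ/10

Derivation:
rank_ℚ(R)=2; free=2−2=0
SNF(R) diag = [5, 10] → torsion [5, 10]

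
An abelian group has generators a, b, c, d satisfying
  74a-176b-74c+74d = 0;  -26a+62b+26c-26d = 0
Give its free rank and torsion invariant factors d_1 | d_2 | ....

rank_ℚ(R)=2; free=4−2=2
SNF(R) diag = [2, 6] → torsion [2, 6]

Answer: M ≅ ℤ^2 ⊕ ℤ/2 ⊕ ℤ/6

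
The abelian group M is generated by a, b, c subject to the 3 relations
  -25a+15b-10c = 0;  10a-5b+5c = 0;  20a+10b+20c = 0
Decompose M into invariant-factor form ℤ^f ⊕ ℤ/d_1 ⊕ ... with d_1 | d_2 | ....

Answer: M ≅ ℤ/5 ⊕ ℤ/5 ⊕ ℤ/10

Derivation:
rank_ℚ(R)=3; free=3−3=0
SNF(R) diag = [5, 5, 10] → torsion [5, 5, 10]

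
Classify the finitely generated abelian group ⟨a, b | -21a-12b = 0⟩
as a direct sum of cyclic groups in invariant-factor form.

Answer: M ≅ ℤ^1 ⊕ ℤ/3

Derivation:
rank_ℚ(R)=1; free=2−1=1
SNF(R) diag = [3] → torsion [3]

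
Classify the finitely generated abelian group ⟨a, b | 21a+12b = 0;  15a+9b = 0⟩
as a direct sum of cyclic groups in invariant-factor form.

Answer: M ≅ ℤ/3 ⊕ ℤ/3

Derivation:
rank_ℚ(R)=2; free=2−2=0
SNF(R) diag = [3, 3] → torsion [3, 3]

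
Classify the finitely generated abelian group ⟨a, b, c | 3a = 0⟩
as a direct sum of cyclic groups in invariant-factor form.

Answer: M ≅ ℤ^2 ⊕ ℤ/3

Derivation:
rank_ℚ(R)=1; free=3−1=2
SNF(R) diag = [3] → torsion [3]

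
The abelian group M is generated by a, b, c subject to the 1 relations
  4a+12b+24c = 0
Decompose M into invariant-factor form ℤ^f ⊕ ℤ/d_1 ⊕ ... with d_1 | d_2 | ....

Answer: M ≅ ℤ^2 ⊕ ℤ/4

Derivation:
rank_ℚ(R)=1; free=3−1=2
SNF(R) diag = [4] → torsion [4]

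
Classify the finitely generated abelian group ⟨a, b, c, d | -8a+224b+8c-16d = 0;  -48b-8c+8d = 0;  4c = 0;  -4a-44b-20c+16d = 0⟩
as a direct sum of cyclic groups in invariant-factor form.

rank_ℚ(R)=4; free=4−4=0
SNF(R) diag = [4, 4, 8, 24] → torsion [4, 4, 8, 24]

Answer: M ≅ ℤ/4 ⊕ ℤ/4 ⊕ ℤ/8 ⊕ ℤ/24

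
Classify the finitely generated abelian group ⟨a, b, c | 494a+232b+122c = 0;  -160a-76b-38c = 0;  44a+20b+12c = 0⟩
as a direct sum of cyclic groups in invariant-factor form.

Answer: M ≅ ℤ/2 ⊕ ℤ/2 ⊕ ℤ/4

Derivation:
rank_ℚ(R)=3; free=3−3=0
SNF(R) diag = [2, 2, 4] → torsion [2, 2, 4]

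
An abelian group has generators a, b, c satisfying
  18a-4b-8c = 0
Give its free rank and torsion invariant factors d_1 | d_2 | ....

rank_ℚ(R)=1; free=3−1=2
SNF(R) diag = [2] → torsion [2]

Answer: M ≅ ℤ^2 ⊕ ℤ/2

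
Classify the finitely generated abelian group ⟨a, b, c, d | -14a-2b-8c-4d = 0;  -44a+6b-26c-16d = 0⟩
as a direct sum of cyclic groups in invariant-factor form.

Answer: M ≅ ℤ^2 ⊕ ℤ/2 ⊕ ℤ/2

Derivation:
rank_ℚ(R)=2; free=4−2=2
SNF(R) diag = [2, 2] → torsion [2, 2]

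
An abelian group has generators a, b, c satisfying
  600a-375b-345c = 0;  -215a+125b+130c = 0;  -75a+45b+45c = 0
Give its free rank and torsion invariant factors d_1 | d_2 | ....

rank_ℚ(R)=3; free=3−3=0
SNF(R) diag = [5, 15, 45] → torsion [5, 15, 45]

Answer: M ≅ ℤ/5 ⊕ ℤ/15 ⊕ ℤ/45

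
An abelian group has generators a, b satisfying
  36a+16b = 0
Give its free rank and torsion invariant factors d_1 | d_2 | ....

rank_ℚ(R)=1; free=2−1=1
SNF(R) diag = [4] → torsion [4]

Answer: M ≅ ℤ^1 ⊕ ℤ/4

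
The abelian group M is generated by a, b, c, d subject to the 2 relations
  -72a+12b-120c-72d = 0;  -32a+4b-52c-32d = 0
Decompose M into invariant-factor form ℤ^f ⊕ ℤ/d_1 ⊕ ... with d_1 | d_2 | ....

Answer: M ≅ ℤ^2 ⊕ ℤ/4 ⊕ ℤ/12

Derivation:
rank_ℚ(R)=2; free=4−2=2
SNF(R) diag = [4, 12] → torsion [4, 12]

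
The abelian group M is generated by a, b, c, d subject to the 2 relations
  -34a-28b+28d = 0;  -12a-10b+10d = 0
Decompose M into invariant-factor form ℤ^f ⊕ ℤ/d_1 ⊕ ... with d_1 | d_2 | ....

Answer: M ≅ ℤ^2 ⊕ ℤ/2 ⊕ ℤ/2

Derivation:
rank_ℚ(R)=2; free=4−2=2
SNF(R) diag = [2, 2] → torsion [2, 2]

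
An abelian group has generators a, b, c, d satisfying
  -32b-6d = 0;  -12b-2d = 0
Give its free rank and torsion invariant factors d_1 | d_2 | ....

Answer: M ≅ ℤ^2 ⊕ ℤ/2 ⊕ ℤ/4

Derivation:
rank_ℚ(R)=2; free=4−2=2
SNF(R) diag = [2, 4] → torsion [2, 4]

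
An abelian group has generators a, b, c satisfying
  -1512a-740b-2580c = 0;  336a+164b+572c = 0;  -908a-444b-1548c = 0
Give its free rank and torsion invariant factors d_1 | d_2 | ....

Answer: M ≅ ℤ/4 ⊕ ℤ/4 ⊕ ℤ/8

Derivation:
rank_ℚ(R)=3; free=3−3=0
SNF(R) diag = [4, 4, 8] → torsion [4, 4, 8]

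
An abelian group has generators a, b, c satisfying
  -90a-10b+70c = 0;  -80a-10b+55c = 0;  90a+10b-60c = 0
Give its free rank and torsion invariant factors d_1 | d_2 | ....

Answer: M ≅ ℤ/5 ⊕ ℤ/10 ⊕ ℤ/20

Derivation:
rank_ℚ(R)=3; free=3−3=0
SNF(R) diag = [5, 10, 20] → torsion [5, 10, 20]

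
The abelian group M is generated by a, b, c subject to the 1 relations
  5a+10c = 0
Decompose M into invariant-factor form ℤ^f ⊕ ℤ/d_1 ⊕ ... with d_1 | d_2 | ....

rank_ℚ(R)=1; free=3−1=2
SNF(R) diag = [5] → torsion [5]

Answer: M ≅ ℤ^2 ⊕ ℤ/5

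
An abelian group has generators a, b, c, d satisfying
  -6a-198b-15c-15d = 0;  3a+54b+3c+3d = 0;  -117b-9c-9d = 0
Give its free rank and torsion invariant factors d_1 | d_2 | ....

rank_ℚ(R)=3; free=4−3=1
SNF(R) diag = [3, 9, 27] → torsion [3, 9, 27]

Answer: M ≅ ℤ^1 ⊕ ℤ/3 ⊕ ℤ/9 ⊕ ℤ/27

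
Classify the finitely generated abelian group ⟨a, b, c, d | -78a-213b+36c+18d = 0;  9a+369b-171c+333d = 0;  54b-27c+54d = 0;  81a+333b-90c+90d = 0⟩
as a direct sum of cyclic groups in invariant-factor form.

rank_ℚ(R)=4; free=4−4=0
SNF(R) diag = [3, 9, 27, 81] → torsion [3, 9, 27, 81]

Answer: M ≅ ℤ/3 ⊕ ℤ/9 ⊕ ℤ/27 ⊕ ℤ/81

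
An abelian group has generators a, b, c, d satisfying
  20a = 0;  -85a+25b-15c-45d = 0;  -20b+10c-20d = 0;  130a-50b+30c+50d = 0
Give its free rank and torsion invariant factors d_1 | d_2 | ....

rank_ℚ(R)=4; free=4−4=0
SNF(R) diag = [5, 10, 20, 40] → torsion [5, 10, 20, 40]

Answer: M ≅ ℤ/5 ⊕ ℤ/10 ⊕ ℤ/20 ⊕ ℤ/40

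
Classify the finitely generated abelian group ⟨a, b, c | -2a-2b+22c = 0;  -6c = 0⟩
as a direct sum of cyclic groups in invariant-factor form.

Answer: M ≅ ℤ^1 ⊕ ℤ/2 ⊕ ℤ/6

Derivation:
rank_ℚ(R)=2; free=3−2=1
SNF(R) diag = [2, 6] → torsion [2, 6]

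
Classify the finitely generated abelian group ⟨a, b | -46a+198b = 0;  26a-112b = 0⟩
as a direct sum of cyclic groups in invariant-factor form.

Answer: M ≅ ℤ/2 ⊕ ℤ/2

Derivation:
rank_ℚ(R)=2; free=2−2=0
SNF(R) diag = [2, 2] → torsion [2, 2]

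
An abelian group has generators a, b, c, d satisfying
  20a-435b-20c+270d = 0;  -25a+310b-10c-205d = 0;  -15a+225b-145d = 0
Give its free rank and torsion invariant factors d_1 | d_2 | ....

Answer: M ≅ ℤ^1 ⊕ ℤ/5 ⊕ ℤ/5 ⊕ ℤ/10

Derivation:
rank_ℚ(R)=3; free=4−3=1
SNF(R) diag = [5, 5, 10] → torsion [5, 5, 10]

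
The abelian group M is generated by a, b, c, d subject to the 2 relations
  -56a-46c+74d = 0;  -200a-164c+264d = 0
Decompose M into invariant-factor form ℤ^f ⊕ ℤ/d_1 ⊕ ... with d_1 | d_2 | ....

rank_ℚ(R)=2; free=4−2=2
SNF(R) diag = [2, 4] → torsion [2, 4]

Answer: M ≅ ℤ^2 ⊕ ℤ/2 ⊕ ℤ/4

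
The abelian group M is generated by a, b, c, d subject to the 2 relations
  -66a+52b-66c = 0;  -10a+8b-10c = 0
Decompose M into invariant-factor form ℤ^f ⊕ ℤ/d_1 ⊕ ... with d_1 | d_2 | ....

rank_ℚ(R)=2; free=4−2=2
SNF(R) diag = [2, 4] → torsion [2, 4]

Answer: M ≅ ℤ^2 ⊕ ℤ/2 ⊕ ℤ/4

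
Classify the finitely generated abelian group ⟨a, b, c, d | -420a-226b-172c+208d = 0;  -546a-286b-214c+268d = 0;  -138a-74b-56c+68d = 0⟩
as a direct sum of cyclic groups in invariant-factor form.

rank_ℚ(R)=3; free=4−3=1
SNF(R) diag = [2, 6, 18] → torsion [2, 6, 18]

Answer: M ≅ ℤ^1 ⊕ ℤ/2 ⊕ ℤ/6 ⊕ ℤ/18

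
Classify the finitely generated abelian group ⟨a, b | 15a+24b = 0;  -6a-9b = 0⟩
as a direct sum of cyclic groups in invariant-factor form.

Answer: M ≅ ℤ/3 ⊕ ℤ/3

Derivation:
rank_ℚ(R)=2; free=2−2=0
SNF(R) diag = [3, 3] → torsion [3, 3]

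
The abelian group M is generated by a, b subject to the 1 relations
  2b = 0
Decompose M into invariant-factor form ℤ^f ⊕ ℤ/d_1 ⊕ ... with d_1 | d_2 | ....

rank_ℚ(R)=1; free=2−1=1
SNF(R) diag = [2] → torsion [2]

Answer: M ≅ ℤ^1 ⊕ ℤ/2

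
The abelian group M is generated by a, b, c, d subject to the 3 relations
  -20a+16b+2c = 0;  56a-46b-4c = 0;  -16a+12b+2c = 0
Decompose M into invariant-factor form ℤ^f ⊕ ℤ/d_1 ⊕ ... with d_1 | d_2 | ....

Answer: M ≅ ℤ^1 ⊕ ℤ/2 ⊕ ℤ/2 ⊕ ℤ/4

Derivation:
rank_ℚ(R)=3; free=4−3=1
SNF(R) diag = [2, 2, 4] → torsion [2, 2, 4]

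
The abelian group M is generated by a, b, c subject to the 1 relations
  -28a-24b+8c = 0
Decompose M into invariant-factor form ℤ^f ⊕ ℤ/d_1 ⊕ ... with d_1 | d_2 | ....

Answer: M ≅ ℤ^2 ⊕ ℤ/4

Derivation:
rank_ℚ(R)=1; free=3−1=2
SNF(R) diag = [4] → torsion [4]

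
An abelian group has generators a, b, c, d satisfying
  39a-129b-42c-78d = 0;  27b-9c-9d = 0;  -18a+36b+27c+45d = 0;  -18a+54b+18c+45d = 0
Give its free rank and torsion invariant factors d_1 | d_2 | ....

rank_ℚ(R)=4; free=4−4=0
SNF(R) diag = [3, 9, 9, 9] → torsion [3, 9, 9, 9]

Answer: M ≅ ℤ/3 ⊕ ℤ/9 ⊕ ℤ/9 ⊕ ℤ/9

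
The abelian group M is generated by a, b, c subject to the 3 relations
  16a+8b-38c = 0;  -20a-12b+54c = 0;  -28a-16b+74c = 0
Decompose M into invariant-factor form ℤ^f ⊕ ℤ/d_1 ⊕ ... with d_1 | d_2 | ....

Answer: M ≅ ℤ/2 ⊕ ℤ/4 ⊕ ℤ/4

Derivation:
rank_ℚ(R)=3; free=3−3=0
SNF(R) diag = [2, 4, 4] → torsion [2, 4, 4]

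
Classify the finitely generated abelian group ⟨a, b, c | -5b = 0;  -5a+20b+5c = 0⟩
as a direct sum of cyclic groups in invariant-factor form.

Answer: M ≅ ℤ^1 ⊕ ℤ/5 ⊕ ℤ/5

Derivation:
rank_ℚ(R)=2; free=3−2=1
SNF(R) diag = [5, 5] → torsion [5, 5]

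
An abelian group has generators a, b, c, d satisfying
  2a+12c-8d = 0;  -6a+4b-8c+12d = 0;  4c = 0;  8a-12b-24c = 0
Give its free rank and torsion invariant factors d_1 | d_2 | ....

Answer: M ≅ ℤ/2 ⊕ ℤ/4 ⊕ ℤ/4 ⊕ ℤ/4

Derivation:
rank_ℚ(R)=4; free=4−4=0
SNF(R) diag = [2, 4, 4, 4] → torsion [2, 4, 4, 4]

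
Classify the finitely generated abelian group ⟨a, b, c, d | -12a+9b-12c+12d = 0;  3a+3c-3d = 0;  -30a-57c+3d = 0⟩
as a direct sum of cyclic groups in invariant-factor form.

Answer: M ≅ ℤ^1 ⊕ ℤ/3 ⊕ ℤ/9 ⊕ ℤ/27

Derivation:
rank_ℚ(R)=3; free=4−3=1
SNF(R) diag = [3, 9, 27] → torsion [3, 9, 27]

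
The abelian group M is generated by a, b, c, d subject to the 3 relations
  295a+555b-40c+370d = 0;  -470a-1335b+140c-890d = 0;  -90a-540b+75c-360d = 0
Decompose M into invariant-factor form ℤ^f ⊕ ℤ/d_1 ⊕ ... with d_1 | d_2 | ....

rank_ℚ(R)=3; free=4−3=1
SNF(R) diag = [5, 15, 45] → torsion [5, 15, 45]

Answer: M ≅ ℤ^1 ⊕ ℤ/5 ⊕ ℤ/15 ⊕ ℤ/45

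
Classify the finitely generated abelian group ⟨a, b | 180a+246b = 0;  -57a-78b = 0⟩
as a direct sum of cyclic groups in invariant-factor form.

rank_ℚ(R)=2; free=2−2=0
SNF(R) diag = [3, 6] → torsion [3, 6]

Answer: M ≅ ℤ/3 ⊕ ℤ/6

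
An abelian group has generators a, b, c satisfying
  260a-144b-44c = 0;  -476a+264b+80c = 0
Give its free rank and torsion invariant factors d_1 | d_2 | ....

rank_ℚ(R)=2; free=3−2=1
SNF(R) diag = [4, 12] → torsion [4, 12]

Answer: M ≅ ℤ^1 ⊕ ℤ/4 ⊕ ℤ/12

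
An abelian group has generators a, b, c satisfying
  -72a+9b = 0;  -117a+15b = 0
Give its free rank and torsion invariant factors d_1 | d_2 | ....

Answer: M ≅ ℤ^1 ⊕ ℤ/3 ⊕ ℤ/9

Derivation:
rank_ℚ(R)=2; free=3−2=1
SNF(R) diag = [3, 9] → torsion [3, 9]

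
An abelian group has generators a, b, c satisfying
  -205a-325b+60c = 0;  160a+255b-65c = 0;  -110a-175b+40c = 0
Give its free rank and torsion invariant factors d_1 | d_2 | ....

Answer: M ≅ ℤ/5 ⊕ ℤ/5 ⊕ ℤ/5

Derivation:
rank_ℚ(R)=3; free=3−3=0
SNF(R) diag = [5, 5, 5] → torsion [5, 5, 5]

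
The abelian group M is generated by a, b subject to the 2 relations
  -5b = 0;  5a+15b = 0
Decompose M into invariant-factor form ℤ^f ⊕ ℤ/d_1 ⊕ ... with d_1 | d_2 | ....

Answer: M ≅ ℤ/5 ⊕ ℤ/5

Derivation:
rank_ℚ(R)=2; free=2−2=0
SNF(R) diag = [5, 5] → torsion [5, 5]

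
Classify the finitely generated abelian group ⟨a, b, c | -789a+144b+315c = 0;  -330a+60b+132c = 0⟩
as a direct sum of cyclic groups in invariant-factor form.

Answer: M ≅ ℤ^1 ⊕ ℤ/3 ⊕ ℤ/6

Derivation:
rank_ℚ(R)=2; free=3−2=1
SNF(R) diag = [3, 6] → torsion [3, 6]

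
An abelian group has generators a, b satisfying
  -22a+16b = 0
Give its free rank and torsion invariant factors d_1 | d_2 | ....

rank_ℚ(R)=1; free=2−1=1
SNF(R) diag = [2] → torsion [2]

Answer: M ≅ ℤ^1 ⊕ ℤ/2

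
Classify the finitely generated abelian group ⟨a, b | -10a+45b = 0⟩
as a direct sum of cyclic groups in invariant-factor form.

rank_ℚ(R)=1; free=2−1=1
SNF(R) diag = [5] → torsion [5]

Answer: M ≅ ℤ^1 ⊕ ℤ/5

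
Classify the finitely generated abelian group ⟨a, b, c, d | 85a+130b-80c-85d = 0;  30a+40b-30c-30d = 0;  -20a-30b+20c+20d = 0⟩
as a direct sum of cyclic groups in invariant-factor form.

rank_ℚ(R)=3; free=4−3=1
SNF(R) diag = [5, 10, 10] → torsion [5, 10, 10]

Answer: M ≅ ℤ^1 ⊕ ℤ/5 ⊕ ℤ/10 ⊕ ℤ/10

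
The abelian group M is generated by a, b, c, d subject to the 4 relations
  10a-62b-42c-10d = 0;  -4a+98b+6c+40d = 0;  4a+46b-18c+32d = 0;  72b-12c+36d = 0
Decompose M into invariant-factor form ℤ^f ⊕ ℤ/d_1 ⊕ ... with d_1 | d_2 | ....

rank_ℚ(R)=4; free=4−4=0
SNF(R) diag = [2, 6, 12, 36] → torsion [2, 6, 12, 36]

Answer: M ≅ ℤ/2 ⊕ ℤ/6 ⊕ ℤ/12 ⊕ ℤ/36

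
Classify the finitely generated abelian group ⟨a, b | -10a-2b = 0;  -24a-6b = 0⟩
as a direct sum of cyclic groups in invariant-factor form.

rank_ℚ(R)=2; free=2−2=0
SNF(R) diag = [2, 6] → torsion [2, 6]

Answer: M ≅ ℤ/2 ⊕ ℤ/6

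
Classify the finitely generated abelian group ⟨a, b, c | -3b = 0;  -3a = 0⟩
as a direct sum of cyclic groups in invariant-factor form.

rank_ℚ(R)=2; free=3−2=1
SNF(R) diag = [3, 3] → torsion [3, 3]

Answer: M ≅ ℤ^1 ⊕ ℤ/3 ⊕ ℤ/3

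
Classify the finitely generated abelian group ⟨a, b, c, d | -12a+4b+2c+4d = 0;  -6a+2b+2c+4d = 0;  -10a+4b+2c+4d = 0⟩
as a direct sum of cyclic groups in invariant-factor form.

rank_ℚ(R)=3; free=4−3=1
SNF(R) diag = [2, 2, 2] → torsion [2, 2, 2]

Answer: M ≅ ℤ^1 ⊕ ℤ/2 ⊕ ℤ/2 ⊕ ℤ/2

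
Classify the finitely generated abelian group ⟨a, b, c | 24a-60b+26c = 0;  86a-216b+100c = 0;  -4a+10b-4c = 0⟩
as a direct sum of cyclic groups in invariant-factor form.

Answer: M ≅ ℤ/2 ⊕ ℤ/2 ⊕ ℤ/2

Derivation:
rank_ℚ(R)=3; free=3−3=0
SNF(R) diag = [2, 2, 2] → torsion [2, 2, 2]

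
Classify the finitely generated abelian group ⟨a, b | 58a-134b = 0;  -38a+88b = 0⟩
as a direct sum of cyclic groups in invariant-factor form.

rank_ℚ(R)=2; free=2−2=0
SNF(R) diag = [2, 6] → torsion [2, 6]

Answer: M ≅ ℤ/2 ⊕ ℤ/6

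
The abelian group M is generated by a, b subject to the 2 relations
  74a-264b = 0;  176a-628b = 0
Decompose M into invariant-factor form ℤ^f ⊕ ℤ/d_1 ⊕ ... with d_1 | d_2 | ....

Answer: M ≅ ℤ/2 ⊕ ℤ/4

Derivation:
rank_ℚ(R)=2; free=2−2=0
SNF(R) diag = [2, 4] → torsion [2, 4]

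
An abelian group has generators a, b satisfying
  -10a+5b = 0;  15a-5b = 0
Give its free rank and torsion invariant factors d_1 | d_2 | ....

Answer: M ≅ ℤ/5 ⊕ ℤ/5

Derivation:
rank_ℚ(R)=2; free=2−2=0
SNF(R) diag = [5, 5] → torsion [5, 5]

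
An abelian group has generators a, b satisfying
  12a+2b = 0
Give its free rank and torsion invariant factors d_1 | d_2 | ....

Answer: M ≅ ℤ^1 ⊕ ℤ/2

Derivation:
rank_ℚ(R)=1; free=2−1=1
SNF(R) diag = [2] → torsion [2]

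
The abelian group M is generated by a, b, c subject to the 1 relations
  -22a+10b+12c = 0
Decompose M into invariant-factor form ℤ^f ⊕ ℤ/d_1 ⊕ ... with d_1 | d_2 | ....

Answer: M ≅ ℤ^2 ⊕ ℤ/2

Derivation:
rank_ℚ(R)=1; free=3−1=2
SNF(R) diag = [2] → torsion [2]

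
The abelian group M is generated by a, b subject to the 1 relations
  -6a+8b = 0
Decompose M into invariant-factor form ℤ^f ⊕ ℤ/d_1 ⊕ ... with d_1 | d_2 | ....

Answer: M ≅ ℤ^1 ⊕ ℤ/2

Derivation:
rank_ℚ(R)=1; free=2−1=1
SNF(R) diag = [2] → torsion [2]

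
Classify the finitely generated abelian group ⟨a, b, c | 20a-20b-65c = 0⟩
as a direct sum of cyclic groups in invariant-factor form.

rank_ℚ(R)=1; free=3−1=2
SNF(R) diag = [5] → torsion [5]

Answer: M ≅ ℤ^2 ⊕ ℤ/5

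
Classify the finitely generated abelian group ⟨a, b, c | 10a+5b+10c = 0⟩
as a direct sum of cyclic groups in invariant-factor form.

Answer: M ≅ ℤ^2 ⊕ ℤ/5

Derivation:
rank_ℚ(R)=1; free=3−1=2
SNF(R) diag = [5] → torsion [5]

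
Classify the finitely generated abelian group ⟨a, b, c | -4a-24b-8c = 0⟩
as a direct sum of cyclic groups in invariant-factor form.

Answer: M ≅ ℤ^2 ⊕ ℤ/4

Derivation:
rank_ℚ(R)=1; free=3−1=2
SNF(R) diag = [4] → torsion [4]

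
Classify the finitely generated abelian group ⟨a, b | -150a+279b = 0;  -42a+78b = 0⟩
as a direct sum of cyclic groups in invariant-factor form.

Answer: M ≅ ℤ/3 ⊕ ℤ/6

Derivation:
rank_ℚ(R)=2; free=2−2=0
SNF(R) diag = [3, 6] → torsion [3, 6]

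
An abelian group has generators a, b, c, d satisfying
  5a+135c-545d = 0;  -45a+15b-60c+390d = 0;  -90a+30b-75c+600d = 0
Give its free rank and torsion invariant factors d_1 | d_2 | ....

rank_ℚ(R)=3; free=4−3=1
SNF(R) diag = [5, 15, 45] → torsion [5, 15, 45]

Answer: M ≅ ℤ^1 ⊕ ℤ/5 ⊕ ℤ/15 ⊕ ℤ/45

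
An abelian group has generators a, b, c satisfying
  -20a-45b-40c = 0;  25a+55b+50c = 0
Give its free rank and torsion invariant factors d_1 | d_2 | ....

Answer: M ≅ ℤ^1 ⊕ ℤ/5 ⊕ ℤ/5

Derivation:
rank_ℚ(R)=2; free=3−2=1
SNF(R) diag = [5, 5] → torsion [5, 5]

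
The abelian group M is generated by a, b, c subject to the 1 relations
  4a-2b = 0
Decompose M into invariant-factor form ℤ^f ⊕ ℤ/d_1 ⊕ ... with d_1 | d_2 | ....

rank_ℚ(R)=1; free=3−1=2
SNF(R) diag = [2] → torsion [2]

Answer: M ≅ ℤ^2 ⊕ ℤ/2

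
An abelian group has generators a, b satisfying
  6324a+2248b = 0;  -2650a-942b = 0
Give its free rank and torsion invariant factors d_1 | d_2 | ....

Answer: M ≅ ℤ/2 ⊕ ℤ/4

Derivation:
rank_ℚ(R)=2; free=2−2=0
SNF(R) diag = [2, 4] → torsion [2, 4]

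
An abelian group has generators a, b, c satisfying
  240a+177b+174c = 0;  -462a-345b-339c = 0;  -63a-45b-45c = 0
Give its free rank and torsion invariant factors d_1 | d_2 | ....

Answer: M ≅ ℤ/3 ⊕ ℤ/9 ⊕ ℤ/27

Derivation:
rank_ℚ(R)=3; free=3−3=0
SNF(R) diag = [3, 9, 27] → torsion [3, 9, 27]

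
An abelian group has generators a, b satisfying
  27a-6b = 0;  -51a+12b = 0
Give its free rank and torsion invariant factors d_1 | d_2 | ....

rank_ℚ(R)=2; free=2−2=0
SNF(R) diag = [3, 6] → torsion [3, 6]

Answer: M ≅ ℤ/3 ⊕ ℤ/6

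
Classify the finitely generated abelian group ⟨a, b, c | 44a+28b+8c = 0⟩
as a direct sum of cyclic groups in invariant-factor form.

rank_ℚ(R)=1; free=3−1=2
SNF(R) diag = [4] → torsion [4]

Answer: M ≅ ℤ^2 ⊕ ℤ/4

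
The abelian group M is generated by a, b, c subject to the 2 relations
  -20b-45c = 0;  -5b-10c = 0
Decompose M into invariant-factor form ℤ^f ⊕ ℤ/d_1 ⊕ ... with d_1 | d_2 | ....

Answer: M ≅ ℤ^1 ⊕ ℤ/5 ⊕ ℤ/5

Derivation:
rank_ℚ(R)=2; free=3−2=1
SNF(R) diag = [5, 5] → torsion [5, 5]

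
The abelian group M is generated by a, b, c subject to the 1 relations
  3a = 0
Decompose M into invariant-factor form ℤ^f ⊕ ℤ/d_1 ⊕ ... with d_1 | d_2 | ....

rank_ℚ(R)=1; free=3−1=2
SNF(R) diag = [3] → torsion [3]

Answer: M ≅ ℤ^2 ⊕ ℤ/3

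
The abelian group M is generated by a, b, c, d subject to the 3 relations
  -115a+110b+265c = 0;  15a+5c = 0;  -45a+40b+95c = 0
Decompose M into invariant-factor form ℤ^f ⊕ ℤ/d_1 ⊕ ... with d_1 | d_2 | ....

Answer: M ≅ ℤ^1 ⊕ ℤ/5 ⊕ ℤ/10 ⊕ ℤ/10

Derivation:
rank_ℚ(R)=3; free=4−3=1
SNF(R) diag = [5, 10, 10] → torsion [5, 10, 10]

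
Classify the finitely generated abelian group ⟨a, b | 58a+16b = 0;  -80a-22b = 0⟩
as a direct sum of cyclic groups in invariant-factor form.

Answer: M ≅ ℤ/2 ⊕ ℤ/2

Derivation:
rank_ℚ(R)=2; free=2−2=0
SNF(R) diag = [2, 2] → torsion [2, 2]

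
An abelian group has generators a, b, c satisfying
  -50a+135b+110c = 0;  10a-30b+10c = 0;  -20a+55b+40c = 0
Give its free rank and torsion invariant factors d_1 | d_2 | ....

rank_ℚ(R)=3; free=3−3=0
SNF(R) diag = [5, 10, 20] → torsion [5, 10, 20]

Answer: M ≅ ℤ/5 ⊕ ℤ/10 ⊕ ℤ/20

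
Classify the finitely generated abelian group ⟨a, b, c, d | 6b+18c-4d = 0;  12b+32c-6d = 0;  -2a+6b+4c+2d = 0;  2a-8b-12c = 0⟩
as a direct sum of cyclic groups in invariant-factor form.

rank_ℚ(R)=4; free=4−4=0
SNF(R) diag = [2, 2, 2, 2] → torsion [2, 2, 2, 2]

Answer: M ≅ ℤ/2 ⊕ ℤ/2 ⊕ ℤ/2 ⊕ ℤ/2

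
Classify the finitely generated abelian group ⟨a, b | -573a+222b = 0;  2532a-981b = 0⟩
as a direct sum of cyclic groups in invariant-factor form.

Answer: M ≅ ℤ/3 ⊕ ℤ/3

Derivation:
rank_ℚ(R)=2; free=2−2=0
SNF(R) diag = [3, 3] → torsion [3, 3]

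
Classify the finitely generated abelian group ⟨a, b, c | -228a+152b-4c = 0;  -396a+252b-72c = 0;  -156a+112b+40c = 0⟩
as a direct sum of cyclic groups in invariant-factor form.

Answer: M ≅ ℤ/4 ⊕ ℤ/12 ⊕ ℤ/36

Derivation:
rank_ℚ(R)=3; free=3−3=0
SNF(R) diag = [4, 12, 36] → torsion [4, 12, 36]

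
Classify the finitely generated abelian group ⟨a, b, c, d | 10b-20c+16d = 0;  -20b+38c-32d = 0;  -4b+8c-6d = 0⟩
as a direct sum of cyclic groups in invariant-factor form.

rank_ℚ(R)=3; free=4−3=1
SNF(R) diag = [2, 2, 2] → torsion [2, 2, 2]

Answer: M ≅ ℤ^1 ⊕ ℤ/2 ⊕ ℤ/2 ⊕ ℤ/2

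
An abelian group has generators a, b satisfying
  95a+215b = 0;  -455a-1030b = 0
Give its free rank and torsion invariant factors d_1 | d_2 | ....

rank_ℚ(R)=2; free=2−2=0
SNF(R) diag = [5, 5] → torsion [5, 5]

Answer: M ≅ ℤ/5 ⊕ ℤ/5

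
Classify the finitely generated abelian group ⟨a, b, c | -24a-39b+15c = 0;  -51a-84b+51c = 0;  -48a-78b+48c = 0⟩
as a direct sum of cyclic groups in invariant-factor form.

Answer: M ≅ ℤ/3 ⊕ ℤ/9 ⊕ ℤ/18

Derivation:
rank_ℚ(R)=3; free=3−3=0
SNF(R) diag = [3, 9, 18] → torsion [3, 9, 18]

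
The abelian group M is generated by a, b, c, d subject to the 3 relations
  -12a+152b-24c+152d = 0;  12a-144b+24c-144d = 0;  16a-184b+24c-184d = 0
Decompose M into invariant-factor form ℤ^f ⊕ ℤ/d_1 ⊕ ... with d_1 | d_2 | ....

rank_ℚ(R)=3; free=4−3=1
SNF(R) diag = [4, 8, 24] → torsion [4, 8, 24]

Answer: M ≅ ℤ^1 ⊕ ℤ/4 ⊕ ℤ/8 ⊕ ℤ/24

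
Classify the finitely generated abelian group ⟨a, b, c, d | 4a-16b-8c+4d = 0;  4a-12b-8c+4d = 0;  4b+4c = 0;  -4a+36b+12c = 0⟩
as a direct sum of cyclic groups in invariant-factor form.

Answer: M ≅ ℤ/4 ⊕ ℤ/4 ⊕ ℤ/4 ⊕ ℤ/4

Derivation:
rank_ℚ(R)=4; free=4−4=0
SNF(R) diag = [4, 4, 4, 4] → torsion [4, 4, 4, 4]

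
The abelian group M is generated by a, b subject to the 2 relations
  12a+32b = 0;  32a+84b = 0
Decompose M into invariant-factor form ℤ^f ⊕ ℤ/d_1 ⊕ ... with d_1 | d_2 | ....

Answer: M ≅ ℤ/4 ⊕ ℤ/4

Derivation:
rank_ℚ(R)=2; free=2−2=0
SNF(R) diag = [4, 4] → torsion [4, 4]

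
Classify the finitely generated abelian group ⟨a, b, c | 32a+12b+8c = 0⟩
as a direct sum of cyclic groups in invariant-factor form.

Answer: M ≅ ℤ^2 ⊕ ℤ/4

Derivation:
rank_ℚ(R)=1; free=3−1=2
SNF(R) diag = [4] → torsion [4]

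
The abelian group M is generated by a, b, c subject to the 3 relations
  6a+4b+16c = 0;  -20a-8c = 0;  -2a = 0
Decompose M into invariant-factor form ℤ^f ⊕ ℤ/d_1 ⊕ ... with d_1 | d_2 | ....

Answer: M ≅ ℤ/2 ⊕ ℤ/4 ⊕ ℤ/8

Derivation:
rank_ℚ(R)=3; free=3−3=0
SNF(R) diag = [2, 4, 8] → torsion [2, 4, 8]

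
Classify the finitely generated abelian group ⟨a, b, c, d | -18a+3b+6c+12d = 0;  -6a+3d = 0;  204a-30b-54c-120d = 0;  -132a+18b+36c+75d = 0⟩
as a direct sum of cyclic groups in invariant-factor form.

Answer: M ≅ ℤ/3 ⊕ ℤ/3 ⊕ ℤ/6 ⊕ ℤ/18

Derivation:
rank_ℚ(R)=4; free=4−4=0
SNF(R) diag = [3, 3, 6, 18] → torsion [3, 3, 6, 18]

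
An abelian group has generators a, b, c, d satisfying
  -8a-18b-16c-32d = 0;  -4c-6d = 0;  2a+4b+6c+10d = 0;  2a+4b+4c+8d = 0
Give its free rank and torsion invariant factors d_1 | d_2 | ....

Answer: M ≅ ℤ/2 ⊕ ℤ/2 ⊕ ℤ/2 ⊕ ℤ/2

Derivation:
rank_ℚ(R)=4; free=4−4=0
SNF(R) diag = [2, 2, 2, 2] → torsion [2, 2, 2, 2]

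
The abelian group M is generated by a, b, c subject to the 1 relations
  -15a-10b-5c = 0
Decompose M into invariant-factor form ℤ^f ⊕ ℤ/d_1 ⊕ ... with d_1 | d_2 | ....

rank_ℚ(R)=1; free=3−1=2
SNF(R) diag = [5] → torsion [5]

Answer: M ≅ ℤ^2 ⊕ ℤ/5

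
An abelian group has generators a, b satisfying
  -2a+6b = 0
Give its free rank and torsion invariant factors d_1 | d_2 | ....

Answer: M ≅ ℤ^1 ⊕ ℤ/2

Derivation:
rank_ℚ(R)=1; free=2−1=1
SNF(R) diag = [2] → torsion [2]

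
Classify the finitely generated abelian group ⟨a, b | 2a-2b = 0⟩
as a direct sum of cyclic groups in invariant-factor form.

Answer: M ≅ ℤ^1 ⊕ ℤ/2

Derivation:
rank_ℚ(R)=1; free=2−1=1
SNF(R) diag = [2] → torsion [2]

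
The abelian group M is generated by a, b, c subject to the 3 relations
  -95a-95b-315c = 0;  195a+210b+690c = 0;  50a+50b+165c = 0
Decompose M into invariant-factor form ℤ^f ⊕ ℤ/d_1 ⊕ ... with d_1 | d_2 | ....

rank_ℚ(R)=3; free=3−3=0
SNF(R) diag = [5, 15, 15] → torsion [5, 15, 15]

Answer: M ≅ ℤ/5 ⊕ ℤ/15 ⊕ ℤ/15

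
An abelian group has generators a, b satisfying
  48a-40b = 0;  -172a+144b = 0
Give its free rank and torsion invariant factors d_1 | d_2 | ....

Answer: M ≅ ℤ/4 ⊕ ℤ/8

Derivation:
rank_ℚ(R)=2; free=2−2=0
SNF(R) diag = [4, 8] → torsion [4, 8]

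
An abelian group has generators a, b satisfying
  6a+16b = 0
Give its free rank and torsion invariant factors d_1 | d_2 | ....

Answer: M ≅ ℤ^1 ⊕ ℤ/2

Derivation:
rank_ℚ(R)=1; free=2−1=1
SNF(R) diag = [2] → torsion [2]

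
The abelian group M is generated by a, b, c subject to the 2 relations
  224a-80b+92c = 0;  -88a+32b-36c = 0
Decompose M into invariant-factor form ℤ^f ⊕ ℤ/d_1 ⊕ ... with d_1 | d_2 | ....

rank_ℚ(R)=2; free=3−2=1
SNF(R) diag = [4, 8] → torsion [4, 8]

Answer: M ≅ ℤ^1 ⊕ ℤ/4 ⊕ ℤ/8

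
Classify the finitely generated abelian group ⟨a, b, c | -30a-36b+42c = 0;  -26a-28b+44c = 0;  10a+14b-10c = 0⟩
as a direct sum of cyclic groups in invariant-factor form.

rank_ℚ(R)=3; free=3−3=0
SNF(R) diag = [2, 6, 6] → torsion [2, 6, 6]

Answer: M ≅ ℤ/2 ⊕ ℤ/6 ⊕ ℤ/6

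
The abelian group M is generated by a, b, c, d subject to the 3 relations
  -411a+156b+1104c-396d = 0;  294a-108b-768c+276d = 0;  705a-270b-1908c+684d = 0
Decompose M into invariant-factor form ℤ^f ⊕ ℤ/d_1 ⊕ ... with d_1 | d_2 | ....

rank_ℚ(R)=3; free=4−3=1
SNF(R) diag = [3, 6, 12] → torsion [3, 6, 12]

Answer: M ≅ ℤ^1 ⊕ ℤ/3 ⊕ ℤ/6 ⊕ ℤ/12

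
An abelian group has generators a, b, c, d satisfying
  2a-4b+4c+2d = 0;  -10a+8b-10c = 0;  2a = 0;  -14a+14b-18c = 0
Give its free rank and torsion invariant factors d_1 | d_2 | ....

rank_ℚ(R)=4; free=4−4=0
SNF(R) diag = [2, 2, 2, 2] → torsion [2, 2, 2, 2]

Answer: M ≅ ℤ/2 ⊕ ℤ/2 ⊕ ℤ/2 ⊕ ℤ/2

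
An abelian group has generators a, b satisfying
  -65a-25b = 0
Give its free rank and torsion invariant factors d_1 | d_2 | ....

rank_ℚ(R)=1; free=2−1=1
SNF(R) diag = [5] → torsion [5]

Answer: M ≅ ℤ^1 ⊕ ℤ/5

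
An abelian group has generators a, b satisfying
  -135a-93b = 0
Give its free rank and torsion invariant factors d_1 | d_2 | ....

rank_ℚ(R)=1; free=2−1=1
SNF(R) diag = [3] → torsion [3]

Answer: M ≅ ℤ^1 ⊕ ℤ/3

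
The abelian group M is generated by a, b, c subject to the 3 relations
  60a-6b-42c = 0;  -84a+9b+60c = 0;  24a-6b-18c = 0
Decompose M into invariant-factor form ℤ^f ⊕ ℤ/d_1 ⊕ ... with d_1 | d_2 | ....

Answer: M ≅ ℤ/3 ⊕ ℤ/6 ⊕ ℤ/12

Derivation:
rank_ℚ(R)=3; free=3−3=0
SNF(R) diag = [3, 6, 12] → torsion [3, 6, 12]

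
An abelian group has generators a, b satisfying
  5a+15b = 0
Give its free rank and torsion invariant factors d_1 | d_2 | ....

Answer: M ≅ ℤ^1 ⊕ ℤ/5

Derivation:
rank_ℚ(R)=1; free=2−1=1
SNF(R) diag = [5] → torsion [5]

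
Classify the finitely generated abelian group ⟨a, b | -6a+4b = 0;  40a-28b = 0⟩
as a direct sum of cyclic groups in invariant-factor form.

Answer: M ≅ ℤ/2 ⊕ ℤ/4

Derivation:
rank_ℚ(R)=2; free=2−2=0
SNF(R) diag = [2, 4] → torsion [2, 4]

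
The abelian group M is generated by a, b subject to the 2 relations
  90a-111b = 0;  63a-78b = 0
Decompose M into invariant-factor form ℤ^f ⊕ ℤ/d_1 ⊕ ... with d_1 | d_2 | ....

rank_ℚ(R)=2; free=2−2=0
SNF(R) diag = [3, 9] → torsion [3, 9]

Answer: M ≅ ℤ/3 ⊕ ℤ/9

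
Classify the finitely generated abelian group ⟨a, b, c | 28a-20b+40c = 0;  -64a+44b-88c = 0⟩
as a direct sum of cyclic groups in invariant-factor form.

rank_ℚ(R)=2; free=3−2=1
SNF(R) diag = [4, 12] → torsion [4, 12]

Answer: M ≅ ℤ^1 ⊕ ℤ/4 ⊕ ℤ/12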